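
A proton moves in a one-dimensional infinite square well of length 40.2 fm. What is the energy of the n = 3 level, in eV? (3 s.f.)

For an infinite well E_n = n²h²/(8m_pL²), so E_1 = h²/(8m_pL²) = (6.626×10^-34)²/(8·1.673×10^-27·(4.02×10^-14 m)²) = 2.030×10^-14 J.
Then E_3 = 3²·E_1 = 9·2.030×10^-14 J = 1.827×10^-13 J.
Converting, E_3 = 1.827×10^-13 J / (1.602×10^-19 J/eV) = 1.14×10^6 eV.

E_3 = 1.14×10^6 eV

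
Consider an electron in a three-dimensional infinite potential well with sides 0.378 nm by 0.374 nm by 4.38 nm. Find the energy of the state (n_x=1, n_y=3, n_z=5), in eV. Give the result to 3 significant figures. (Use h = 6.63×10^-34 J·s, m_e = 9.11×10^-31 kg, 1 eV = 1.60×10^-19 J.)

E = 27.4 eV

For a 3D rectangular well E = (h²/8m_e)·Σ n_i²/L_i² = (6.63×10^-34)²/(8·9.11×10^-31) · [1²/(0.378 nm)² + 3²/(0.374 nm)² + 5²/(4.38 nm)²].
Evaluating gives E = 4.381×10^-18 J = 27.4 eV.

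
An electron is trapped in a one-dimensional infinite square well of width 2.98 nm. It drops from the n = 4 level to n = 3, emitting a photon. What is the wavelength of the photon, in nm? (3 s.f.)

λ = 4.18×10^3 nm

E_1 = h²/(8m_eL²) = 6.784×10^-21 J, so ΔE = (4² − 3²)E_1 = 4.749×10^-20 J.
λ = hc/ΔE = (6.626×10^-34·2.998×10^8)/4.749×10^-20 = 4.18×10^-6 m = 4.18×10^3 nm.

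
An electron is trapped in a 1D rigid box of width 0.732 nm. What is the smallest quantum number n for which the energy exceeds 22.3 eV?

E_1 = h²/(8m_eL²) = 1.124×10^-19 J = 0.7016 eV.
Need n² > 22.3/0.7016 = 31.78, i.e. n > 5.637.
The smallest integer satisfying this is n = 6.

n = 6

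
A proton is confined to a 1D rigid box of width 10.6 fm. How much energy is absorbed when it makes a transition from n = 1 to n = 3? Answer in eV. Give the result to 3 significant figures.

|ΔE| = 1.46×10^7 eV

E_1 = h²/(8m_pL²) = 2.919×10^-13 J.
|ΔE| = |1² − 3²|·E_1 = 8·2.919×10^-13 J = 2.335×10^-12 J = 1.46×10^7 eV.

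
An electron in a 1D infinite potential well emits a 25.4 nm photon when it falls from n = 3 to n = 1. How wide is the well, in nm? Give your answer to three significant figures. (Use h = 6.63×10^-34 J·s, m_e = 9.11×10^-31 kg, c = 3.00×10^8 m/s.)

The photon carries ΔE = hc/λ = 6.63×10^-34·3.00×10^8/2.54×10^-8 m = 7.831×10^-18 J.
Since ΔE = (3² − 1²)E_1, E_1 = 9.789×10^-19 J, and L = h/√(8m_eE_1) = 2.48×10^-10 m = 0.248 nm.

L = 0.248 nm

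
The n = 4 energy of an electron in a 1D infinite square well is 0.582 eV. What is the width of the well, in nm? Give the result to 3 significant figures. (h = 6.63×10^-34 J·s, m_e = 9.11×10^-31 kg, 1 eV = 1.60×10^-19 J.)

L = 3.22 nm

From E_n = n²h²/(8m_eL²), L = n·h/√(8m_eE_n).
E_4 = 0.582 eV = 9.312×10^-20 J, so L = 4·6.63×10^-34/√(8·9.11×10^-31·9.312×10^-20) = 3.22×10^-9 m = 3.22 nm.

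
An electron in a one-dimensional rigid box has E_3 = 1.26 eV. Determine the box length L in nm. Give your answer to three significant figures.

L = 1.64 nm

From E_n = n²h²/(8m_eL²), L = n·h/√(8m_eE_n).
E_3 = 1.26 eV = 2.019×10^-19 J, so L = 3·6.626×10^-34/√(8·9.109×10^-31·2.019×10^-19) = 1.64×10^-9 m = 1.64 nm.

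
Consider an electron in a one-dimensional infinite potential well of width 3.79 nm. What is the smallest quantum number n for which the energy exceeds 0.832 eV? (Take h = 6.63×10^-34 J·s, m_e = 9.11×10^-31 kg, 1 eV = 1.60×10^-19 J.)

n = 6

E_1 = h²/(8m_eL²) = 4.199×10^-21 J = 0.02624 eV.
Need n² > 0.832/0.02624 = 31.71, i.e. n > 5.631.
The smallest integer satisfying this is n = 6.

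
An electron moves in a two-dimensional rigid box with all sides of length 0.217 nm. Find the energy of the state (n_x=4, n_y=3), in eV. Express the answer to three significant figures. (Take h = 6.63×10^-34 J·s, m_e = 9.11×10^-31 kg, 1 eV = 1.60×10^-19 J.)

E = 200 eV

For a 2D rectangular well E = (h²/8m_e)·Σ n_i²/L_i² = (6.63×10^-34)²/(8·9.11×10^-31) · [4²/(0.217 nm)² + 3²/(0.217 nm)²].
Evaluating gives E = 3.202×10^-17 J = 200 eV.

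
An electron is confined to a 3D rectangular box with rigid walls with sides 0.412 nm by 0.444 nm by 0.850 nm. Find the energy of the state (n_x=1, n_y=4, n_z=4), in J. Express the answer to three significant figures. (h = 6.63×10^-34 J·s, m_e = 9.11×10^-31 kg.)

For a 3D rectangular well E = (h²/8m_e)·Σ n_i²/L_i² = (6.63×10^-34)²/(8·9.11×10^-31) · [1²/(0.412 nm)² + 4²/(0.444 nm)² + 4²/(0.850 nm)²].
Evaluating gives E = 6.59×10^-18 J.

E = 6.59×10^-18 J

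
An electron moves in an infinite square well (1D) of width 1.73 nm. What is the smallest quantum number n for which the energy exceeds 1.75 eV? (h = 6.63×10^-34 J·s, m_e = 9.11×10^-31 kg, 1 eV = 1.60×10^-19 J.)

E_1 = h²/(8m_eL²) = 2.015×10^-20 J = 0.1259 eV.
Need n² > 1.75/0.1259 = 13.90, i.e. n > 3.728.
The smallest integer satisfying this is n = 4.

n = 4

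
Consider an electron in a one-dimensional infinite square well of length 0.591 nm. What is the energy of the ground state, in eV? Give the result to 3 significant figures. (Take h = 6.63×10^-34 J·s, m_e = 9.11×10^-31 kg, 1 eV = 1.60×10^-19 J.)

For an infinite well E_n = n²h²/(8m_eL²), so E_1 = h²/(8m_eL²) = (6.63×10^-34)²/(8·9.11×10^-31·(5.91×10^-10 m)²) = 1.727×10^-19 J.
Converting, E_1 = 1.727×10^-19 J / (1.60×10^-19 J/eV) = 1.08 eV.

E_1 = 1.08 eV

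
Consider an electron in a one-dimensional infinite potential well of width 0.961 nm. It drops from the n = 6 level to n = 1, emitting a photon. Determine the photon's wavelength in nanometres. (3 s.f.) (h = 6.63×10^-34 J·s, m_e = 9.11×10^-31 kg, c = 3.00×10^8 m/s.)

λ = 87.0 nm

E_1 = h²/(8m_eL²) = 6.531×10^-20 J, so ΔE = (6² − 1²)E_1 = 2.286×10^-18 J.
λ = hc/ΔE = (6.63×10^-34·3.00×10^8)/2.286×10^-18 = 8.70×10^-8 m = 87.0 nm.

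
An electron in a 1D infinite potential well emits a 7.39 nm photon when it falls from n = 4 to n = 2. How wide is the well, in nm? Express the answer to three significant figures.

The photon carries ΔE = hc/λ = 6.626×10^-34·2.998×10^8/7.39×10^-9 m = 2.688×10^-17 J.
Since ΔE = (4² − 2²)E_1, E_1 = 2.240×10^-18 J, and L = h/√(8m_eE_1) = 1.64×10^-10 m = 0.164 nm.

L = 0.164 nm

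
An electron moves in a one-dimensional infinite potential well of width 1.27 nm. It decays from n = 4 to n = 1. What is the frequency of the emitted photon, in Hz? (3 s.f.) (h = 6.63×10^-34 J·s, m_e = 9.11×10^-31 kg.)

E_1 = h²/(8m_eL²) = 3.739×10^-20 J and ΔE = (4² − 1²)E_1 = 5.609×10^-19 J.
f = ΔE/h = 5.609×10^-19/6.63×10^-34 = 8.46×10^14 Hz.

f = 8.46×10^14 Hz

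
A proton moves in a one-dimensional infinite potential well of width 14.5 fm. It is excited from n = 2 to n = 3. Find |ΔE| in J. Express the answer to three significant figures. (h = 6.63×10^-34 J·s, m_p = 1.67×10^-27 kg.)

E_1 = h²/(8m_pL²) = 1.565×10^-13 J.
|ΔE| = |2² − 3²|·E_1 = 5·1.565×10^-13 J = 7.82×10^-13 J.

|ΔE| = 7.82×10^-13 J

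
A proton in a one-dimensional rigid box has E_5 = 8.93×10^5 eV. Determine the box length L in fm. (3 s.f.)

From E_n = n²h²/(8m_pL²), L = n·h/√(8m_pE_n).
E_5 = 8.93×10^5 eV = 1.431×10^-13 J, so L = 5·6.626×10^-34/√(8·1.673×10^-27·1.431×10^-13) = 7.57×10^-14 m = 75.7 fm.

L = 75.7 fm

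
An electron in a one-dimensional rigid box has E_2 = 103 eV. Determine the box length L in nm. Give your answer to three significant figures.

L = 0.121 nm

From E_n = n²h²/(8m_eL²), L = n·h/√(8m_eE_n).
E_2 = 103 eV = 1.650×10^-17 J, so L = 2·6.626×10^-34/√(8·9.109×10^-31·1.650×10^-17) = 1.21×10^-10 m = 0.121 nm.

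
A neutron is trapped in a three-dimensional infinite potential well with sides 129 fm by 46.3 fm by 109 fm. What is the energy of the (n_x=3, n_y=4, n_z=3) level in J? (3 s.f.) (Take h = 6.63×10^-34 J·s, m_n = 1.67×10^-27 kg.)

For a 3D rectangular well E = (h²/8m_n)·Σ n_i²/L_i² = (6.63×10^-34)²/(8·1.67×10^-27) · [3²/(129 fm)² + 4²/(46.3 fm)² + 3²/(109 fm)²].
Evaluating gives E = 2.88×10^-13 J.

E = 2.88×10^-13 J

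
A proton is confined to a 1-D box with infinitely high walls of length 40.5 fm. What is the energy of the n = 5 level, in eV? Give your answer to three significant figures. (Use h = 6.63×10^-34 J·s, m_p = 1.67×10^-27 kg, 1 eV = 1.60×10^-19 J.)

E_5 = 3.13×10^6 eV

For an infinite well E_n = n²h²/(8m_pL²), so E_1 = h²/(8m_pL²) = (6.63×10^-34)²/(8·1.67×10^-27·(4.05×10^-14 m)²) = 2.006×10^-14 J.
Then E_5 = 5²·E_1 = 25·2.006×10^-14 J = 5.015×10^-13 J.
Converting, E_5 = 5.015×10^-13 J / (1.60×10^-19 J/eV) = 3.13×10^6 eV.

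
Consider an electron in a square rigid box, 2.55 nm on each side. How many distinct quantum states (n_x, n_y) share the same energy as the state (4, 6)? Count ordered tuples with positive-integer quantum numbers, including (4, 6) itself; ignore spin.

degeneracy = 2

The level has n_x² + n_y² = 52. The ordered positive-integer solutions are (4, 6), (6, 4).
That gives 2 states.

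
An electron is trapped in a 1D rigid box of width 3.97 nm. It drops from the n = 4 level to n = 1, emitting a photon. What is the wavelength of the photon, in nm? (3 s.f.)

E_1 = h²/(8m_eL²) = 3.823×10^-21 J, so ΔE = (4² − 1²)E_1 = 5.734×10^-20 J.
λ = hc/ΔE = (6.626×10^-34·2.998×10^8)/5.734×10^-20 = 3.46×10^-6 m = 3.46×10^3 nm.

λ = 3.46×10^3 nm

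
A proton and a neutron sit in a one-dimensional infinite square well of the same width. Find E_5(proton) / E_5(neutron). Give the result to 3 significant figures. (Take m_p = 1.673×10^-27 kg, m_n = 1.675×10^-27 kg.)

E_n ∝ 1/m at fixed n and L, so the ratio is m_n/m_p = 1.675×10^-27/1.673×10^-27 = 1.00.

1.00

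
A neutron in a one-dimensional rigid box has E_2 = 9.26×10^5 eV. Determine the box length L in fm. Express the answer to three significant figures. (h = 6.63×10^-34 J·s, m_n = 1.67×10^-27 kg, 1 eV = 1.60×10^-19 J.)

From E_n = n²h²/(8m_nL²), L = n·h/√(8m_nE_n).
E_2 = 9.26×10^5 eV = 1.482×10^-13 J, so L = 2·6.63×10^-34/√(8·1.67×10^-27·1.482×10^-13) = 2.98×10^-14 m = 29.8 fm.

L = 29.8 fm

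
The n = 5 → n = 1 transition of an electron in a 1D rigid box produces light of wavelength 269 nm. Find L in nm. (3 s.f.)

The photon carries ΔE = hc/λ = 6.626×10^-34·2.998×10^8/2.69×10^-7 m = 7.385×10^-19 J.
Since ΔE = (5² − 1²)E_1, E_1 = 3.077×10^-20 J, and L = h/√(8m_eE_1) = 1.40×10^-9 m = 1.40 nm.

L = 1.40 nm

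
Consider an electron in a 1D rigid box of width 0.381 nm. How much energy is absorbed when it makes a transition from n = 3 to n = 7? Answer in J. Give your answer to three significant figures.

|ΔE| = 1.66×10^-17 J

E_1 = h²/(8m_eL²) = 4.150×10^-19 J.
|ΔE| = |3² − 7²|·E_1 = 40·4.150×10^-19 J = 1.66×10^-17 J.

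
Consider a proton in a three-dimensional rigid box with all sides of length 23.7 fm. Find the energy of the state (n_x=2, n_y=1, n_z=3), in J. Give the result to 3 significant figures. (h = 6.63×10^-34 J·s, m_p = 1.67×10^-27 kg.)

E = 8.20×10^-13 J

For a 3D rectangular well E = (h²/8m_p)·Σ n_i²/L_i² = (6.63×10^-34)²/(8·1.67×10^-27) · [2²/(23.7 fm)² + 1²/(23.7 fm)² + 3²/(23.7 fm)²].
Evaluating gives E = 8.20×10^-13 J.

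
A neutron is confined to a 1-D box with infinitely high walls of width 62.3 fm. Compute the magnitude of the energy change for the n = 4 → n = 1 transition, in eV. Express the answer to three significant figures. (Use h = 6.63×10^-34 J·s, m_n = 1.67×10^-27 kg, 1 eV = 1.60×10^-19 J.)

|ΔE| = 7.95×10^5 eV

E_1 = h²/(8m_nL²) = 8.477×10^-15 J.
|ΔE| = |4² − 1²|·E_1 = 15·8.477×10^-15 J = 1.272×10^-13 J = 7.95×10^5 eV.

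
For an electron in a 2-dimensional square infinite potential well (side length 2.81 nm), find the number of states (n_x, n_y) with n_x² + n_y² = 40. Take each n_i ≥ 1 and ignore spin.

degeneracy = 2

The level has n_x² + n_y² = 40. The ordered positive-integer solutions are (2, 6), (6, 2).
That gives 2 states.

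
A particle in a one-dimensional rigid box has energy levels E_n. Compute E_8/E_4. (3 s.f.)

E_n ∝ n², so E_8/E_4 = 8²/4² = 64/16 = 4.00.

4.00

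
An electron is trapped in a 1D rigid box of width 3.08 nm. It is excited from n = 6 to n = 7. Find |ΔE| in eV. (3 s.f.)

|ΔE| = 0.515 eV

E_1 = h²/(8m_eL²) = 6.351×10^-21 J.
|ΔE| = |6² − 7²|·E_1 = 13·6.351×10^-21 J = 8.256×10^-20 J = 0.515 eV.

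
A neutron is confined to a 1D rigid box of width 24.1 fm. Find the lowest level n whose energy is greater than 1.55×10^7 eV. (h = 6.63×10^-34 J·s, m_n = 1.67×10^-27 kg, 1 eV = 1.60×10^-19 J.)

E_1 = h²/(8m_nL²) = 5.665×10^-14 J = 3.541×10^5 eV.
Need n² > 1.55×10^7/3.541×10^5 = 43.77, i.e. n > 6.616.
The smallest integer satisfying this is n = 7.

n = 7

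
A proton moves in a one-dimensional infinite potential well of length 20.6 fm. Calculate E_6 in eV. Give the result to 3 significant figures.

For an infinite well E_n = n²h²/(8m_pL²), so E_1 = h²/(8m_pL²) = (6.626×10^-34)²/(8·1.673×10^-27·(2.06×10^-14 m)²) = 7.730×10^-14 J.
Then E_6 = 6²·E_1 = 36·7.730×10^-14 J = 2.783×10^-12 J.
Converting, E_6 = 2.783×10^-12 J / (1.602×10^-19 J/eV) = 1.74×10^7 eV.

E_6 = 1.74×10^7 eV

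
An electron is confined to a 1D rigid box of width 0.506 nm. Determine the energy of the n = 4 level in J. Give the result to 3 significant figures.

For an infinite well E_n = n²h²/(8m_eL²), so E_1 = h²/(8m_eL²) = (6.626×10^-34)²/(8·9.109×10^-31·(5.06×10^-10 m)²) = 2.353×10^-19 J.
Then E_4 = 4²·E_1 = 16·2.353×10^-19 J = 3.76×10^-18 J.

E_4 = 3.76×10^-18 J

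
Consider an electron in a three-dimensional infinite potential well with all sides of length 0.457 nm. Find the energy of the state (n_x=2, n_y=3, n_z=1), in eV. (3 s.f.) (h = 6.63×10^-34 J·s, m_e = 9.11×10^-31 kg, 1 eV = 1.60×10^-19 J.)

E = 25.3 eV

For a 3D rectangular well E = (h²/8m_e)·Σ n_i²/L_i² = (6.63×10^-34)²/(8·9.11×10^-31) · [2²/(0.457 nm)² + 3²/(0.457 nm)² + 1²/(0.457 nm)²].
Evaluating gives E = 4.043×10^-18 J = 25.3 eV.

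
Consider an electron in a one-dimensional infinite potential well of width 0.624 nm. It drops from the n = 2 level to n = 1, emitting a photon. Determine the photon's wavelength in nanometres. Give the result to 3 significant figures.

E_1 = h²/(8m_eL²) = 1.547×10^-19 J, so ΔE = (2² − 1²)E_1 = 4.641×10^-19 J.
λ = hc/ΔE = (6.626×10^-34·2.998×10^8)/4.641×10^-19 = 4.28×10^-7 m = 428 nm.

λ = 428 nm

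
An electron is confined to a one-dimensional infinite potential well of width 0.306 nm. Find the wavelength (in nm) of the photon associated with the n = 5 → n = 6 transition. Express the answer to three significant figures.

E_1 = h²/(8m_eL²) = 6.434×10^-19 J, so ΔE = (6² − 5²)E_1 = 7.077×10^-18 J.
λ = hc/ΔE = (6.626×10^-34·2.998×10^8)/7.077×10^-18 = 2.81×10^-8 m = 28.1 nm.

λ = 28.1 nm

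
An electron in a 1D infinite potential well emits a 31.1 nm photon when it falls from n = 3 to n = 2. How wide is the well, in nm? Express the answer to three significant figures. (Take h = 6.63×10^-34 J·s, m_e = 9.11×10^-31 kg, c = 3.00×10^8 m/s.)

The photon carries ΔE = hc/λ = 6.63×10^-34·3.00×10^8/3.11×10^-8 m = 6.395×10^-18 J.
Since ΔE = (3² − 2²)E_1, E_1 = 1.279×10^-18 J, and L = h/√(8m_eE_1) = 2.17×10^-10 m = 0.217 nm.

L = 0.217 nm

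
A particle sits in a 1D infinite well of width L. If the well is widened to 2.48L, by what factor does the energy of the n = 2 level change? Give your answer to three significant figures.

E_n ∝ 1/L², so the energy scales by 1/2.48² = 0.163.

0.163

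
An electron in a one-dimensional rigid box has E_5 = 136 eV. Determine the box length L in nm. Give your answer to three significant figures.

From E_n = n²h²/(8m_eL²), L = n·h/√(8m_eE_n).
E_5 = 136 eV = 2.179×10^-17 J, so L = 5·6.626×10^-34/√(8·9.109×10^-31·2.179×10^-17) = 2.63×10^-10 m = 0.263 nm.

L = 0.263 nm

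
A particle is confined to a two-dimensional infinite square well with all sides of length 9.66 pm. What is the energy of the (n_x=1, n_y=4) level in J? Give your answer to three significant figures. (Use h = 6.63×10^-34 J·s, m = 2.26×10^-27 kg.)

E = 4.43×10^-18 J

For a 2D rectangular well E = (h²/8m)·Σ n_i²/L_i² = (6.63×10^-34)²/(8·2.26×10^-27) · [1²/(9.66 pm)² + 4²/(9.66 pm)²].
Evaluating gives E = 4.43×10^-18 J.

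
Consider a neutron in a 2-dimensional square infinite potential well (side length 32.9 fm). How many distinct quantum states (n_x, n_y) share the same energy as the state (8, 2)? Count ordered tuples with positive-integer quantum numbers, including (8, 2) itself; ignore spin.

degeneracy = 2

The level has n_x² + n_y² = 68. The ordered positive-integer solutions are (2, 8), (8, 2).
That gives 2 states.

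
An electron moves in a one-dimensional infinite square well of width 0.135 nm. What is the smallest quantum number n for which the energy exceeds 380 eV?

E_1 = h²/(8m_eL²) = 3.306×10^-18 J = 20.64 eV.
Need n² > 380/20.64 = 18.41, i.e. n > 4.291.
The smallest integer satisfying this is n = 5.

n = 5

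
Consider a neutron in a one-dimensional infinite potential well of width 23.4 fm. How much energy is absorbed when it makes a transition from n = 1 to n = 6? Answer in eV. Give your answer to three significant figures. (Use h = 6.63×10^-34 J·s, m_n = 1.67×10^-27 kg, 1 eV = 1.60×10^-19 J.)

|ΔE| = 1.31×10^7 eV

E_1 = h²/(8m_nL²) = 6.009×10^-14 J.
|ΔE| = |1² − 6²|·E_1 = 35·6.009×10^-14 J = 2.103×10^-12 J = 1.31×10^7 eV.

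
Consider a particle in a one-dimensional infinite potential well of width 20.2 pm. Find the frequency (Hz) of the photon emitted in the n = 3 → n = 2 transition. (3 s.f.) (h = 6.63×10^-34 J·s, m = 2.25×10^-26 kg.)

E_1 = h²/(8mL²) = 5.985×10^-21 J and ΔE = (3² − 2²)E_1 = 2.993×10^-20 J.
f = ΔE/h = 2.993×10^-20/6.63×10^-34 = 4.51×10^13 Hz.

f = 4.51×10^13 Hz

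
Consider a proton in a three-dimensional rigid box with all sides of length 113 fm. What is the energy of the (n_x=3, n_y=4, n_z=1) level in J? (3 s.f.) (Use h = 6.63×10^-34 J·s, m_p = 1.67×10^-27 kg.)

For a 3D rectangular well E = (h²/8m_p)·Σ n_i²/L_i² = (6.63×10^-34)²/(8·1.67×10^-27) · [3²/(113 fm)² + 4²/(113 fm)² + 1²/(113 fm)²].
Evaluating gives E = 6.70×10^-14 J.

E = 6.70×10^-14 J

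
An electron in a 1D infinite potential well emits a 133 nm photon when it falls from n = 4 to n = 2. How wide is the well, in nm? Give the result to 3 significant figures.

The photon carries ΔE = hc/λ = 6.626×10^-34·2.998×10^8/1.33×10^-7 m = 1.494×10^-18 J.
Since ΔE = (4² − 2²)E_1, E_1 = 1.245×10^-19 J, and L = h/√(8m_eE_1) = 6.96×10^-10 m = 0.696 nm.

L = 0.696 nm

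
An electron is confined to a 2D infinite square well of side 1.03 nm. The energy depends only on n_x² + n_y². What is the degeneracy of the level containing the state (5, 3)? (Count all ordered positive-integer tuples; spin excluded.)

degeneracy = 2

The level has n_x² + n_y² = 34. The ordered positive-integer solutions are (3, 5), (5, 3).
That gives 2 states.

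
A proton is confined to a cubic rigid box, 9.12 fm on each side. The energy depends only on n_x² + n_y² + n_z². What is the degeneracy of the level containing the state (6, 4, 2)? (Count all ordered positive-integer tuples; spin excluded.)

degeneracy = 6

The level has n_x² + n_y² + n_z² = 56. The ordered positive-integer solutions are (2, 4, 6), (2, 6, 4), (4, 2, 6), (4, 6, 2), (6, 2, 4), (6, 4, 2).
That gives 6 states.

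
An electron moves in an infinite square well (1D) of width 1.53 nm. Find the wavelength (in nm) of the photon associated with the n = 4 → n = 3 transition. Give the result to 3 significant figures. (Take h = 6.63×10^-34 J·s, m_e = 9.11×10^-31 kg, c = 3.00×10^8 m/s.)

E_1 = h²/(8m_eL²) = 2.577×10^-20 J, so ΔE = (4² − 3²)E_1 = 1.804×10^-19 J.
λ = hc/ΔE = (6.63×10^-34·3.00×10^8)/1.804×10^-19 = 1.10×10^-6 m = 1.10×10^3 nm.

λ = 1.10×10^3 nm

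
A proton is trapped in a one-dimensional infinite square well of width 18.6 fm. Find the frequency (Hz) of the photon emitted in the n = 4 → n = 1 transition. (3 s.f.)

f = 2.15×10^21 Hz

E_1 = h²/(8m_pL²) = 9.482×10^-14 J and ΔE = (4² − 1²)E_1 = 1.422×10^-12 J.
f = ΔE/h = 1.422×10^-12/6.626×10^-34 = 2.15×10^21 Hz.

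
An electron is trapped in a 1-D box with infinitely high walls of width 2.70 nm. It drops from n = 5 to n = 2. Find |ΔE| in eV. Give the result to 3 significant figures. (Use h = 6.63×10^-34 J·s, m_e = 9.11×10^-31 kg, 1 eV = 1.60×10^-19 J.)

E_1 = h²/(8m_eL²) = 8.274×10^-21 J.
|ΔE| = |5² − 2²|·E_1 = 21·8.274×10^-21 J = 1.738×10^-19 J = 1.09 eV.

|ΔE| = 1.09 eV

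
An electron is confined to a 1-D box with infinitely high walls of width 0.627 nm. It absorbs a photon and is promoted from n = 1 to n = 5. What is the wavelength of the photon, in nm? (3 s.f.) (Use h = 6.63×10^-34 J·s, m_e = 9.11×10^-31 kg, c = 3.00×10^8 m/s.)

E_1 = h²/(8m_eL²) = 1.534×10^-19 J, so ΔE = (5² − 1²)E_1 = 3.682×10^-18 J.
λ = hc/ΔE = (6.63×10^-34·3.00×10^8)/3.682×10^-18 = 5.40×10^-8 m = 54.0 nm.

λ = 54.0 nm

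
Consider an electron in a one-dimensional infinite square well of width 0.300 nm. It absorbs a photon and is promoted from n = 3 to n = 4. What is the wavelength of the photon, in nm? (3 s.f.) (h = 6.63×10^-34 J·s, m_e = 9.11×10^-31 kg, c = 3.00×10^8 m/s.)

E_1 = h²/(8m_eL²) = 6.702×10^-19 J, so ΔE = (4² − 3²)E_1 = 4.691×10^-18 J.
λ = hc/ΔE = (6.63×10^-34·3.00×10^8)/4.691×10^-18 = 4.24×10^-8 m = 42.4 nm.

λ = 42.4 nm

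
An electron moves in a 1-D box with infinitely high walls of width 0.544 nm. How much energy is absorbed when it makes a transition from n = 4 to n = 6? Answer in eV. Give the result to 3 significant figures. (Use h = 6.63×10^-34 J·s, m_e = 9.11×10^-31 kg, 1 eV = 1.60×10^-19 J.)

|ΔE| = 25.5 eV

E_1 = h²/(8m_eL²) = 2.038×10^-19 J.
|ΔE| = |4² − 6²|·E_1 = 20·2.038×10^-19 J = 4.076×10^-18 J = 25.5 eV.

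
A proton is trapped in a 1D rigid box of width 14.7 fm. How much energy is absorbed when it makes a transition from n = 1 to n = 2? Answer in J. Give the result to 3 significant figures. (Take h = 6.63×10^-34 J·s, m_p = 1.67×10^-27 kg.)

|ΔE| = 4.57×10^-13 J

E_1 = h²/(8m_pL²) = 1.523×10^-13 J.
|ΔE| = |1² − 2²|·E_1 = 3·1.523×10^-13 J = 4.57×10^-13 J.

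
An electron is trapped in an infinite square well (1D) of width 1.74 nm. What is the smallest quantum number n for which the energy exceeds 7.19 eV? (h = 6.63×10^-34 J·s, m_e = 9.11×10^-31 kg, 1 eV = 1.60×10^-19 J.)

E_1 = h²/(8m_eL²) = 1.992×10^-20 J = 0.1245 eV.
Need n² > 7.19/0.1245 = 57.75, i.e. n > 7.599.
The smallest integer satisfying this is n = 8.

n = 8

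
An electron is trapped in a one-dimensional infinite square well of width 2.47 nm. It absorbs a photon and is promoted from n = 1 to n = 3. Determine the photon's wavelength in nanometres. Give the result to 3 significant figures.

λ = 2.51×10^3 nm

E_1 = h²/(8m_eL²) = 9.875×10^-21 J, so ΔE = (3² − 1²)E_1 = 7.900×10^-20 J.
λ = hc/ΔE = (6.626×10^-34·2.998×10^8)/7.900×10^-20 = 2.51×10^-6 m = 2.51×10^3 nm.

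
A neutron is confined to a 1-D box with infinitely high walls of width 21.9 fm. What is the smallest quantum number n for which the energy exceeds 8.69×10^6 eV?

E_1 = h²/(8m_nL²) = 6.831×10^-14 J = 4.264×10^5 eV.
Need n² > 8.69×10^6/4.264×10^5 = 20.38, i.e. n > 4.514.
The smallest integer satisfying this is n = 5.

n = 5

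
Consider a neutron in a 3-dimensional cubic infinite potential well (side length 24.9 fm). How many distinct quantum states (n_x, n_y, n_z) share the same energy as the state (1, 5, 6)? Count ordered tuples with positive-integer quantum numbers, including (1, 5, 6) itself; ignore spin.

degeneracy = 12

The level has n_x² + n_y² + n_z² = 62. The ordered positive-integer solutions are (1, 5, 6), (1, 6, 5), (2, 3, 7), (2, 7, 3), (3, 2, 7), (3, 7, 2), (5, 1, 6), (5, 6, 1), (6, 1, 5), (6, 5, 1), (7, 2, 3), (7, 3, 2).
That gives 12 states.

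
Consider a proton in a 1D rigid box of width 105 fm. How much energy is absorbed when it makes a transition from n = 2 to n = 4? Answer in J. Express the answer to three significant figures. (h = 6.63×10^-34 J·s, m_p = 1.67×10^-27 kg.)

|ΔE| = 3.58×10^-14 J

E_1 = h²/(8m_pL²) = 2.984×10^-15 J.
|ΔE| = |2² − 4²|·E_1 = 12·2.984×10^-15 J = 3.58×10^-14 J.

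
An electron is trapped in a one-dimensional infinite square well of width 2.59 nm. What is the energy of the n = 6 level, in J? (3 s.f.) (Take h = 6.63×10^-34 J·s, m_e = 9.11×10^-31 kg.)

For an infinite well E_n = n²h²/(8m_eL²), so E_1 = h²/(8m_eL²) = (6.63×10^-34)²/(8·9.11×10^-31·(2.59×10^-9 m)²) = 8.991×10^-21 J.
Then E_6 = 6²·E_1 = 36·8.991×10^-21 J = 3.24×10^-19 J.

E_6 = 3.24×10^-19 J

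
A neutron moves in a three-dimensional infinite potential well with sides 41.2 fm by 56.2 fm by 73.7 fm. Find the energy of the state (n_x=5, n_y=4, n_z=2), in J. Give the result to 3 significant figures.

For a 3D rectangular well E = (h²/8m_n)·Σ n_i²/L_i² = (6.626×10^-34)²/(8·1.675×10^-27) · [5²/(41.2 fm)² + 4²/(56.2 fm)² + 2²/(73.7 fm)²].
Evaluating gives E = 6.73×10^-13 J.

E = 6.73×10^-13 J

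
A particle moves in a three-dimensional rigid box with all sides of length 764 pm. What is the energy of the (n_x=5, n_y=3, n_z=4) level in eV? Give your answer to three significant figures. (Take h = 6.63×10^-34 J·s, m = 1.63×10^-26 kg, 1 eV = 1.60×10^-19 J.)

For a 3D rectangular well E = (h²/8m)·Σ n_i²/L_i² = (6.63×10^-34)²/(8·1.63×10^-26) · [5²/(764 pm)² + 3²/(764 pm)² + 4²/(764 pm)²].
Evaluating gives E = 2.888×10^-22 J = 0.00180 eV.

E = 0.00180 eV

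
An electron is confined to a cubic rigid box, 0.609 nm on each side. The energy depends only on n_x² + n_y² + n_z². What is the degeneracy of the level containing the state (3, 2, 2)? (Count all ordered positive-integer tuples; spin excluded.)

degeneracy = 3

The level has n_x² + n_y² + n_z² = 17. The ordered positive-integer solutions are (2, 2, 3), (2, 3, 2), (3, 2, 2).
That gives 3 states.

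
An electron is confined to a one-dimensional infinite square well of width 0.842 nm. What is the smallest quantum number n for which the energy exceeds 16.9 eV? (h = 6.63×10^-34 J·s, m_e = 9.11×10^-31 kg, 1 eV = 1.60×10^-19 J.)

n = 6

E_1 = h²/(8m_eL²) = 8.507×10^-20 J = 0.5317 eV.
Need n² > 16.9/0.5317 = 31.78, i.e. n > 5.637.
The smallest integer satisfying this is n = 6.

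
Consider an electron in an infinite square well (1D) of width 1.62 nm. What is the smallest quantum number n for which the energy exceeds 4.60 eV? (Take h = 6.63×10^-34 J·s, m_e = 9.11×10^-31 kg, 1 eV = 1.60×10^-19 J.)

E_1 = h²/(8m_eL²) = 2.298×10^-20 J = 0.1436 eV.
Need n² > 4.60/0.1436 = 32.03, i.e. n > 5.660.
The smallest integer satisfying this is n = 6.

n = 6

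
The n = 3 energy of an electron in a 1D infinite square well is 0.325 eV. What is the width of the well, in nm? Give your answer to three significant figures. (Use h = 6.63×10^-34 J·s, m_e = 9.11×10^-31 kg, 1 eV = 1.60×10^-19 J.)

L = 3.23 nm

From E_n = n²h²/(8m_eL²), L = n·h/√(8m_eE_n).
E_3 = 0.325 eV = 5.200×10^-20 J, so L = 3·6.63×10^-34/√(8·9.11×10^-31·5.200×10^-20) = 3.23×10^-9 m = 3.23 nm.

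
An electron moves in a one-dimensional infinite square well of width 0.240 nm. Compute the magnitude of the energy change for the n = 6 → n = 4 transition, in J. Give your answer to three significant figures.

|ΔE| = 2.09×10^-17 J

E_1 = h²/(8m_eL²) = 1.046×10^-18 J.
|ΔE| = |6² − 4²|·E_1 = 20·1.046×10^-18 J = 2.09×10^-17 J.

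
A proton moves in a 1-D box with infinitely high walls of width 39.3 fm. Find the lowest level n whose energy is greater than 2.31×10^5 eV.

E_1 = h²/(8m_pL²) = 2.124×10^-14 J = 1.326×10^5 eV.
Need n² > 2.31×10^5/1.326×10^5 = 1.742, i.e. n > 1.320.
The smallest integer satisfying this is n = 2.

n = 2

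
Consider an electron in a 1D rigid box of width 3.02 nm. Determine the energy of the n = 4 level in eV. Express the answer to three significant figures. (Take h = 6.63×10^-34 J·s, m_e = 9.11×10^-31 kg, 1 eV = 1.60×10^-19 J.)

For an infinite well E_n = n²h²/(8m_eL²), so E_1 = h²/(8m_eL²) = (6.63×10^-34)²/(8·9.11×10^-31·(3.02×10^-9 m)²) = 6.613×10^-21 J.
Then E_4 = 4²·E_1 = 16·6.613×10^-21 J = 1.058×10^-19 J.
Converting, E_4 = 1.058×10^-19 J / (1.60×10^-19 J/eV) = 0.661 eV.

E_4 = 0.661 eV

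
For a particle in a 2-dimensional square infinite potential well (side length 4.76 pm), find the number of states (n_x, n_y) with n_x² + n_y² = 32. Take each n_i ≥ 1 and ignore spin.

degeneracy = 1

The level has n_x² + n_y² = 32. The ordered positive-integer solutions are (4, 4).
That gives 1 state.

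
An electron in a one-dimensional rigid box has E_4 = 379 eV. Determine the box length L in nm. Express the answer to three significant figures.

L = 0.126 nm

From E_n = n²h²/(8m_eL²), L = n·h/√(8m_eE_n).
E_4 = 379 eV = 6.072×10^-17 J, so L = 4·6.626×10^-34/√(8·9.109×10^-31·6.072×10^-17) = 1.26×10^-10 m = 0.126 nm.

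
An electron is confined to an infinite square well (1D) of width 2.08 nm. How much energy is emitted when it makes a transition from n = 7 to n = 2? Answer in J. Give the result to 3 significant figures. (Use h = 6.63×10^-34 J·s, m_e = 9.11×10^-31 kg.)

E_1 = h²/(8m_eL²) = 1.394×10^-20 J.
|ΔE| = |7² − 2²|·E_1 = 45·1.394×10^-20 J = 6.27×10^-19 J.

|ΔE| = 6.27×10^-19 J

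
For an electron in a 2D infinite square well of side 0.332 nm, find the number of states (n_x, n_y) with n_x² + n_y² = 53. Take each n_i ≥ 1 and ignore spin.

The level has n_x² + n_y² = 53. The ordered positive-integer solutions are (2, 7), (7, 2).
That gives 2 states.

degeneracy = 2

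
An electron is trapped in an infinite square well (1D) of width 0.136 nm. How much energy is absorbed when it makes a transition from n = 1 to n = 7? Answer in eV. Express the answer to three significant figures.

E_1 = h²/(8m_eL²) = 3.257×10^-18 J.
|ΔE| = |1² − 7²|·E_1 = 48·3.257×10^-18 J = 1.563×10^-16 J = 976 eV.

|ΔE| = 976 eV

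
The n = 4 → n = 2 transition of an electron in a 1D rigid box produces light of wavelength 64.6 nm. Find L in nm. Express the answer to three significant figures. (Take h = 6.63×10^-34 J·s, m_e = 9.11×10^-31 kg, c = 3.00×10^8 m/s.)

L = 0.485 nm

The photon carries ΔE = hc/λ = 6.63×10^-34·3.00×10^8/6.46×10^-8 m = 3.079×10^-18 J.
Since ΔE = (4² − 2²)E_1, E_1 = 2.566×10^-19 J, and L = h/√(8m_eE_1) = 4.85×10^-10 m = 0.485 nm.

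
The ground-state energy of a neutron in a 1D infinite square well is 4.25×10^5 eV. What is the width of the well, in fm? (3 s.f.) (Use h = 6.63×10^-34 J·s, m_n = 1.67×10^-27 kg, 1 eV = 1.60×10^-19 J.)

L = 22.0 fm

From E_n = n²h²/(8m_nL²), L = n·h/√(8m_nE_n).
E_1 = 4.25×10^5 eV = 6.800×10^-14 J, so L = 1·6.63×10^-34/√(8·1.67×10^-27·6.800×10^-14) = 2.20×10^-14 m = 22.0 fm.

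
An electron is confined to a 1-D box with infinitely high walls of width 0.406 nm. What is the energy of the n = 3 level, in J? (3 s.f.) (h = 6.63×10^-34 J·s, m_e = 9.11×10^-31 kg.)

For an infinite well E_n = n²h²/(8m_eL²), so E_1 = h²/(8m_eL²) = (6.63×10^-34)²/(8·9.11×10^-31·(4.06×10^-10 m)²) = 3.659×10^-19 J.
Then E_3 = 3²·E_1 = 9·3.659×10^-19 J = 3.29×10^-18 J.

E_3 = 3.29×10^-18 J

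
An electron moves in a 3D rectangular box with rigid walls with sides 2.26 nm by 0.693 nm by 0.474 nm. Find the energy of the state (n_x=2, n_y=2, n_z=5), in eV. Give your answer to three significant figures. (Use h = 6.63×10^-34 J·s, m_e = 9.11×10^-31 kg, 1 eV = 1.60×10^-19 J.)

E = 45.4 eV

For a 3D rectangular well E = (h²/8m_e)·Σ n_i²/L_i² = (6.63×10^-34)²/(8·9.11×10^-31) · [2²/(2.26 nm)² + 2²/(0.693 nm)² + 5²/(0.474 nm)²].
Evaluating gives E = 7.261×10^-18 J = 45.4 eV.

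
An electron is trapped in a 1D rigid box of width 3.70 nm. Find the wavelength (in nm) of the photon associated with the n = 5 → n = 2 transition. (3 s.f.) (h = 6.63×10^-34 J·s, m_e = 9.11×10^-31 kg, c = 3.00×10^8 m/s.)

E_1 = h²/(8m_eL²) = 4.406×10^-21 J, so ΔE = (5² − 2²)E_1 = 9.253×10^-20 J.
λ = hc/ΔE = (6.63×10^-34·3.00×10^8)/9.253×10^-20 = 2.15×10^-6 m = 2.15×10^3 nm.

λ = 2.15×10^3 nm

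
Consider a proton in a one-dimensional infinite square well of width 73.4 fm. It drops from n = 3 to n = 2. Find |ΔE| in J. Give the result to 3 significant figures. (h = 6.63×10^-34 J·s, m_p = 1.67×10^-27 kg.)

E_1 = h²/(8m_pL²) = 6.107×10^-15 J.
|ΔE| = |3² − 2²|·E_1 = 5·6.107×10^-15 J = 3.05×10^-14 J.

|ΔE| = 3.05×10^-14 J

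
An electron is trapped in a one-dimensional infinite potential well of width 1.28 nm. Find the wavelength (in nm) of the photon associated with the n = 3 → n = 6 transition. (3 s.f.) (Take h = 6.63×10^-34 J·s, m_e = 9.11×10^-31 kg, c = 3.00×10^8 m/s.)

λ = 200 nm

E_1 = h²/(8m_eL²) = 3.681×10^-20 J, so ΔE = (6² − 3²)E_1 = 9.939×10^-19 J.
λ = hc/ΔE = (6.63×10^-34·3.00×10^8)/9.939×10^-19 = 2.00×10^-7 m = 200 nm.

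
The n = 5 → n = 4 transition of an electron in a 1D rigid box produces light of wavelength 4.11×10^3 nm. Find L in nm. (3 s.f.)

L = 3.35 nm

The photon carries ΔE = hc/λ = 6.626×10^-34·2.998×10^8/4.11×10^-6 m = 4.833×10^-20 J.
Since ΔE = (5² − 4²)E_1, E_1 = 5.370×10^-21 J, and L = h/√(8m_eE_1) = 3.35×10^-9 m = 3.35 nm.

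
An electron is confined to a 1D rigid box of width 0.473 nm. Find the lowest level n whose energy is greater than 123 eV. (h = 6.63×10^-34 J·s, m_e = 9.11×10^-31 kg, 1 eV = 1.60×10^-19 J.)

n = 9

E_1 = h²/(8m_eL²) = 2.696×10^-19 J = 1.685 eV.
Need n² > 123/1.685 = 73.00, i.e. n > 8.544.
The smallest integer satisfying this is n = 9.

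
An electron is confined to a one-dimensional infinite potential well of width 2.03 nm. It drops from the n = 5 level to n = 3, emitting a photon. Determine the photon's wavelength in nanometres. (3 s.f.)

λ = 849 nm

E_1 = h²/(8m_eL²) = 1.462×10^-20 J, so ΔE = (5² − 3²)E_1 = 2.339×10^-19 J.
λ = hc/ΔE = (6.626×10^-34·2.998×10^8)/2.339×10^-19 = 8.49×10^-7 m = 849 nm.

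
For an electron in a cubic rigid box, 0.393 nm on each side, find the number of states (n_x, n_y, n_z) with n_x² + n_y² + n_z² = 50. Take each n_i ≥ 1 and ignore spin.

The level has n_x² + n_y² + n_z² = 50. The ordered positive-integer solutions are (3, 4, 5), (3, 5, 4), (4, 3, 5), (4, 5, 3), (5, 3, 4), (5, 4, 3).
That gives 6 states.

degeneracy = 6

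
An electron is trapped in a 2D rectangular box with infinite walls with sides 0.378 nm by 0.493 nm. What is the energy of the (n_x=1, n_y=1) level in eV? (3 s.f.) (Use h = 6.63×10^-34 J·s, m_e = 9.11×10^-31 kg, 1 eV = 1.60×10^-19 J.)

E = 4.19 eV

For a 2D rectangular well E = (h²/8m_e)·Σ n_i²/L_i² = (6.63×10^-34)²/(8·9.11×10^-31) · [1²/(0.378 nm)² + 1²/(0.493 nm)²].
Evaluating gives E = 6.703×10^-19 J = 4.19 eV.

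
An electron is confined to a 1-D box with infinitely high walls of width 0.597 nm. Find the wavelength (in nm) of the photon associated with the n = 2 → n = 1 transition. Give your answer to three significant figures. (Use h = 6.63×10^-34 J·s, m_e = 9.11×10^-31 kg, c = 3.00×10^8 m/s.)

λ = 392 nm

E_1 = h²/(8m_eL²) = 1.692×10^-19 J, so ΔE = (2² − 1²)E_1 = 5.076×10^-19 J.
λ = hc/ΔE = (6.63×10^-34·3.00×10^8)/5.076×10^-19 = 3.92×10^-7 m = 392 nm.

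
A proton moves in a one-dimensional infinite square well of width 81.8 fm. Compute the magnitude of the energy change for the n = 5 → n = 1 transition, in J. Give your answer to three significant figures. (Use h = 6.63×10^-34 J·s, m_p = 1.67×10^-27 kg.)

|ΔE| = 1.18×10^-13 J

E_1 = h²/(8m_pL²) = 4.917×10^-15 J.
|ΔE| = |5² − 1²|·E_1 = 24·4.917×10^-15 J = 1.18×10^-13 J.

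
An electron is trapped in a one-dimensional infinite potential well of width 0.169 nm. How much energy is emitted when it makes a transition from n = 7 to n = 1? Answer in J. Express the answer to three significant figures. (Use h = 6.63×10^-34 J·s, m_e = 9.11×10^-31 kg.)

E_1 = h²/(8m_eL²) = 2.112×10^-18 J.
|ΔE| = |7² − 1²|·E_1 = 48·2.112×10^-18 J = 1.01×10^-16 J.

|ΔE| = 1.01×10^-16 J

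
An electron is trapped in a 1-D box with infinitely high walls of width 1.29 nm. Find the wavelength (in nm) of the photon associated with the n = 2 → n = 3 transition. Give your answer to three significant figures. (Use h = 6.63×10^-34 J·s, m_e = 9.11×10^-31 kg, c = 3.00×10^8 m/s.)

λ = 1.10×10^3 nm

E_1 = h²/(8m_eL²) = 3.624×10^-20 J, so ΔE = (3² − 2²)E_1 = 1.812×10^-19 J.
λ = hc/ΔE = (6.63×10^-34·3.00×10^8)/1.812×10^-19 = 1.10×10^-6 m = 1.10×10^3 nm.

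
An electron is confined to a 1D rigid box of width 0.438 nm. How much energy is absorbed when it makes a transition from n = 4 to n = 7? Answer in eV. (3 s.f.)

|ΔE| = 64.7 eV

E_1 = h²/(8m_eL²) = 3.140×10^-19 J.
|ΔE| = |4² − 7²|·E_1 = 33·3.140×10^-19 J = 1.036×10^-17 J = 64.7 eV.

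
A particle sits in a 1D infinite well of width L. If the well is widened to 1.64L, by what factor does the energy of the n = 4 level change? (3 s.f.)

0.372

E_n ∝ 1/L², so the energy scales by 1/1.64² = 0.372.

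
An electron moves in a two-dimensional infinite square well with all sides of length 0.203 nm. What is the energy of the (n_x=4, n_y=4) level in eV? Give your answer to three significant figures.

E = 292 eV

For a 2D rectangular well E = (h²/8m_e)·Σ n_i²/L_i² = (6.626×10^-34)²/(8·9.109×10^-31) · [4²/(0.203 nm)² + 4²/(0.203 nm)²].
Evaluating gives E = 4.678×10^-17 J = 292 eV.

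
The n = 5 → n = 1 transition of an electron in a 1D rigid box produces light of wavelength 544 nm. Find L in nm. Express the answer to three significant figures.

L = 1.99 nm

The photon carries ΔE = hc/λ = 6.626×10^-34·2.998×10^8/5.44×10^-7 m = 3.652×10^-19 J.
Since ΔE = (5² − 1²)E_1, E_1 = 1.522×10^-20 J, and L = h/√(8m_eE_1) = 1.99×10^-9 m = 1.99 nm.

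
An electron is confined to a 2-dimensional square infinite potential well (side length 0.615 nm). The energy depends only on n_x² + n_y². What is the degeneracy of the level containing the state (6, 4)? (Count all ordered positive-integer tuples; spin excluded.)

degeneracy = 2

The level has n_x² + n_y² = 52. The ordered positive-integer solutions are (4, 6), (6, 4).
That gives 2 states.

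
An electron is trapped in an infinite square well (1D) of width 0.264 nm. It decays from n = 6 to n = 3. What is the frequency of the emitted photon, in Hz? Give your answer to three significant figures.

E_1 = h²/(8m_eL²) = 8.644×10^-19 J and ΔE = (6² − 3²)E_1 = 2.334×10^-17 J.
f = ΔE/h = 2.334×10^-17/6.626×10^-34 = 3.52×10^16 Hz.

f = 3.52×10^16 Hz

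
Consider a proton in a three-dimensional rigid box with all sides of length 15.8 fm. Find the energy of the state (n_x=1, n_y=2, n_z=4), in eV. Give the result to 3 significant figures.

E = 1.72×10^7 eV

For a 3D rectangular well E = (h²/8m_p)·Σ n_i²/L_i² = (6.626×10^-34)²/(8·1.673×10^-27) · [1²/(15.8 fm)² + 2²/(15.8 fm)² + 4²/(15.8 fm)²].
Evaluating gives E = 2.759×10^-12 J = 1.72×10^7 eV.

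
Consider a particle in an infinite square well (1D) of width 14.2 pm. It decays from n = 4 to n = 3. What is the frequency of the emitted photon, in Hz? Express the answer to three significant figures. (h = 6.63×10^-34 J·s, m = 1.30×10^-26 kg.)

E_1 = h²/(8mL²) = 2.096×10^-20 J and ΔE = (4² − 3²)E_1 = 1.467×10^-19 J.
f = ΔE/h = 1.467×10^-19/6.63×10^-34 = 2.21×10^14 Hz.

f = 2.21×10^14 Hz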